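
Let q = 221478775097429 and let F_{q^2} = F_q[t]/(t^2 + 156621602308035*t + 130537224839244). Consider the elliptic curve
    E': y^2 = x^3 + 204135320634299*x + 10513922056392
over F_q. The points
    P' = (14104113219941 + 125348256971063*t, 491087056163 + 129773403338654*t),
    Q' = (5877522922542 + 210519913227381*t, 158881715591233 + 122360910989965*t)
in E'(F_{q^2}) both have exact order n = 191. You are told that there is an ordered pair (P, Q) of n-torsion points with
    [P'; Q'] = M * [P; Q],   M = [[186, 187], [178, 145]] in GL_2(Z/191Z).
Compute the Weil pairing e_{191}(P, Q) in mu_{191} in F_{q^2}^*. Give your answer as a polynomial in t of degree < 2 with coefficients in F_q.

Since e_{191}(P,P)=e_{191}(Q,Q)=1 and e_{191}(Q,P)=e_{191}(P,Q)^{-1}, expanding e_{191}(186*P + 187*Q,178*P + 145*Q) leaves e(P,Q)^det(M).
Hence e(P,Q) = e(P',Q')^{44} where 44 = 178^{-1} mod 191.
Miller loop for e_{191} over F_{221478775097429^2}: bits of 191 = 10111111; 7 double steps + 6 add steps, l/v at each.
Result: e(P',Q') = 19183695095705 + 153414367214529*t.
Raise to 44: e(P,Q) = 159636230418083 + 180005130937230*t in mu_{191}.

159636230418083 + 180005130937230*t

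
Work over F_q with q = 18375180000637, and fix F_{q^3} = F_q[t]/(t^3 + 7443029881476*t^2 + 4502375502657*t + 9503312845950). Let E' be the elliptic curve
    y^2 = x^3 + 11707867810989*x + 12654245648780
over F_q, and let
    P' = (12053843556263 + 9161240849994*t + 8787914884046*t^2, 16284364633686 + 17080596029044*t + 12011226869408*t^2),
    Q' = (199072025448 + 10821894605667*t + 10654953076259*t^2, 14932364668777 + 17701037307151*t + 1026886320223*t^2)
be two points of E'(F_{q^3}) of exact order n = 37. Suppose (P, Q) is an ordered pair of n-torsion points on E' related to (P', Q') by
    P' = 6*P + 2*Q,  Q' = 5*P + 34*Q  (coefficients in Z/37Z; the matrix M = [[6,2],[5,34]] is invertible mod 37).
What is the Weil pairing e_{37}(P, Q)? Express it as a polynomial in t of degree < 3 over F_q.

15631594234848 + 8221200585564*t + 14660704135018*t^2

e_{37}(aP+bQ,cP+dQ) = e_{37}(P,Q)^(ad-bc); with (a,b,c,d)=(6,2,5,34) this gives the det-37 law.
det M = 6*34 - 2*5 = 194 = 9 (mod 37); 9^{-1} = 33 (mod 37).
Miller loop for e_{37} over F_{18375180000637^3}: bits of 37 = 100101; 5 double steps + 2 add steps, l/v at each.
Result: e(P',Q') = 1555406036802 + 15033720043776*t + 14705070530720*t^2.
(1555406036802 + 15033720043776*t + 14705070530720*t^2)^{33} mod (18375180000637,f) = 15631594234848 + 8221200585564*t + 14660704135018*t^2.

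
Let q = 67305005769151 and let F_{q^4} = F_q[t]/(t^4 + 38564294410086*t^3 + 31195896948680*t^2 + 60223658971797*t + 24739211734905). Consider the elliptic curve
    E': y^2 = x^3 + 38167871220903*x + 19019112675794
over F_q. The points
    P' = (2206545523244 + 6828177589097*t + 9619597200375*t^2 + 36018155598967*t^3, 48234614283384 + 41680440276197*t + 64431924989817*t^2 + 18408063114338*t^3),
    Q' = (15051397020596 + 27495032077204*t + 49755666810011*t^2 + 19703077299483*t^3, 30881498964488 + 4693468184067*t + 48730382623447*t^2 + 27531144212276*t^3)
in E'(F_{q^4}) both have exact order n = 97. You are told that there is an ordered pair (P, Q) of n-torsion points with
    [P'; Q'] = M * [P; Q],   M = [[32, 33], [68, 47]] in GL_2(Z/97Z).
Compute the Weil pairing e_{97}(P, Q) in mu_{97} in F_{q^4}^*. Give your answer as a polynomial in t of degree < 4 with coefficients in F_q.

4965435886478 + 48647765098848*t + 38287658327762*t^2 + 19279016244545*t^3

Since e_{97}(P,P)=e_{97}(Q,Q)=1 and e_{97}(Q,P)=e_{97}(P,Q)^{-1}, expanding e_{97}(32*P + 33*Q,68*P + 47*Q) leaves e(P,Q)^det(M).
So e_{97}(P,Q) = e_{97}(P',Q')^{62}, since 36*62 = 1 mod 97.
Miller loop for e_{97} over F_{67305005769151^4}: bits of 97 = 1100001; 6 double steps + 2 add steps, l/v at each.
So e_{97}(P',Q') = 26902586625016 + 31598922381655*t + 37198551733051*t^2 + 57323006324386*t^3.
Hence e(P,Q) = 4965435886478 + 48647765098848*t + 38287658327762*t^2 + 19279016244545*t^3 in F_{67305005769151^4}^*.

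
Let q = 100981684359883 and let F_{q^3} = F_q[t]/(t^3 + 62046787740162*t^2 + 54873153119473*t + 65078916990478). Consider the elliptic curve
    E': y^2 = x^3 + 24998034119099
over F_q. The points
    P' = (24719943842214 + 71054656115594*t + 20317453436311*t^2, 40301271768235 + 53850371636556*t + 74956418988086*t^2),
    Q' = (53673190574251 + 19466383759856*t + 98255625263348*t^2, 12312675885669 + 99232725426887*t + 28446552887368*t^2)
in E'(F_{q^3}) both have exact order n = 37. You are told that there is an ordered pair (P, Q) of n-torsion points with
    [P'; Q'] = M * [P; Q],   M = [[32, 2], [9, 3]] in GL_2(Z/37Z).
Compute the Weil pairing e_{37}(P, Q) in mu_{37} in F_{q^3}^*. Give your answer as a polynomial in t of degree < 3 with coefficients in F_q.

5389906136975 + 74605280412829*t + 40868836447476*t^2

Under M = [[32,2],[9,3]] in GL_2(Z/37), e_{37}(P',Q') = e_{37}(P,Q)^(32*3-2*9 mod 37).
Inverting 4 mod 37: 28. Thus e_{37}(P,Q) = e(P',Q')^{28}.
Build f_{37,P'} and f_{37,Q'} via the 6-bit ladder of 37=100101_2; evaluate at shifted divisors; quotient in F_{100981684359883^3}.
The quotient is 75382469385677 + 18446233597537*t + 31370946686941*t^2.
Raise to 28: e(P,Q) = 5389906136975 + 74605280412829*t + 40868836447476*t^2 in mu_{37}.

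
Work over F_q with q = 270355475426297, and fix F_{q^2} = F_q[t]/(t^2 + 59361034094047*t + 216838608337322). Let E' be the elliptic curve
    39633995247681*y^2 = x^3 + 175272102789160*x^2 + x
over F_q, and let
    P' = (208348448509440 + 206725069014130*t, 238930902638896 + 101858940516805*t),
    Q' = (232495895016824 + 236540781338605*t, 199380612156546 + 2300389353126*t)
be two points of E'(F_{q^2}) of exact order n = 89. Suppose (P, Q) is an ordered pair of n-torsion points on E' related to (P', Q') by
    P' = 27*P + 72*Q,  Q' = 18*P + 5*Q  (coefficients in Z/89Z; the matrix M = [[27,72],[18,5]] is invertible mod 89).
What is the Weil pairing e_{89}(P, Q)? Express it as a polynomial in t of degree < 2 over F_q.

269645274137741 + 212180458344371*t

Under M = [[27,72],[18,5]] in GL_2(Z/89), e_{89}(P',Q') = e_{89}(P,Q)^(27*5-72*18 mod 89).
det M = 27*5 - 72*18 = -1161 = 85 (mod 89); 85^{-1} = 22 (mod 89).
(x,y)|->(81208019667382x+143421552299401,81208019667382y) sends E' to y^2=x^3+223955237204940*x+258457878171870.
7-bit Miller (1011001) on E'/F_{270355475426297} with a'=223955237204940, b'=258457878171870: accumulate tangent/chord ratios at Q'+S and P'+S'.
So e_{89}(P',Q') = 3479641875686 + 34287020592847*t.
Thus e_{89}(P,Q) = 269645274137741 + 212180458344371*t.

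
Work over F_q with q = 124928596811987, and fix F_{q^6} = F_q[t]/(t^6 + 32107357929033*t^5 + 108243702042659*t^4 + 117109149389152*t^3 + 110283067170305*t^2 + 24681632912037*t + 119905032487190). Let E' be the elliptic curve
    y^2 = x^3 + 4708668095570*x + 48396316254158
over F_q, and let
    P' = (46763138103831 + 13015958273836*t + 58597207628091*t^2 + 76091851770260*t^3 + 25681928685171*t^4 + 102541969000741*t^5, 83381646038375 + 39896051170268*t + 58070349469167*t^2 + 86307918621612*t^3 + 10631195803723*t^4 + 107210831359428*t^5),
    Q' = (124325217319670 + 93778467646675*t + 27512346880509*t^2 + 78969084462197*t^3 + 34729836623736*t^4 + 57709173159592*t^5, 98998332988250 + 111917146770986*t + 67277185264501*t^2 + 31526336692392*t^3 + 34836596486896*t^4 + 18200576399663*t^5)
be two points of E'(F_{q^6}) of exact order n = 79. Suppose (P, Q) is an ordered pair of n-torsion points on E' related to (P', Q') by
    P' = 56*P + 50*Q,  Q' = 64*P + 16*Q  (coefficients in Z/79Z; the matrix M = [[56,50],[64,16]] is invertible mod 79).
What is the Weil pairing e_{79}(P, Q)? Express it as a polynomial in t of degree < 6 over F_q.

70156921785498 + 70957894102403*t + 104909289992277*t^2 + 49064424606314*t^3 + 84568140479417*t^4 + 53905867366317*t^5

e_{79} is bilinear + alternating on E[79], so e_{79}(56*P + 50*Q, 64*P + 16*Q) = e_{79}(P,Q)^(56*16-50*64).
56*16 - 50*64 = -2304; reduced mod 79: det = 66, inverse 6.
Run Miller on y^2=x^3+4708668095570*x+48396316254158 over F_{124928596811987}: ladder 1001111 (7 bits); e = f_P(D_Q)/f_Q(D_P).
The quotient is 57582230492507 + 92638541801281*t + 30809719148958*t^2 + 18337970949998*t^3 + 83138248891403*t^4 + 79186909940714*t^5.
Raise to 6: e(P,Q) = 70156921785498 + 70957894102403*t + 104909289992277*t^2 + 49064424606314*t^3 + 84568140479417*t^4 + 53905867366317*t^5 in mu_{79}.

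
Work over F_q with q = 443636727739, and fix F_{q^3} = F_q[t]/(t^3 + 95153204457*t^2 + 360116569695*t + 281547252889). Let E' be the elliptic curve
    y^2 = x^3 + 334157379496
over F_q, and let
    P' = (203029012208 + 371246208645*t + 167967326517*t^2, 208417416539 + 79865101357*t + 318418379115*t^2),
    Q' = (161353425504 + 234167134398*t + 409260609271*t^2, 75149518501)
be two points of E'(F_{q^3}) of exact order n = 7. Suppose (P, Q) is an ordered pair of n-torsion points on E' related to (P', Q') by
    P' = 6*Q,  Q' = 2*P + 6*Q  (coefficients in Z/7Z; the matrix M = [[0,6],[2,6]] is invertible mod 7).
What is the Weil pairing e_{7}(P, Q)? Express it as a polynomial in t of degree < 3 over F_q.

363605523936 + 161722425547*t + 346529428680*t^2

e_{7}(aP+bQ,cP+dQ) = e_{7}(P,Q)^(ad-bc); with (a,b,c,d)=(0,6,2,6) this gives the det-7 law.
Hence e(P,Q) = e(P',Q')^{4} where 4 = 2^{-1} mod 7.
Double-and-add over 111: 3-1 doublings, 3-1 additions; each step l_{T,T}/v_{2T} or l_{T,P'}/v at Q'+S for random S.
Miller gives e_{7}(P',Q') = 314063924138 + 212728506215*t + 327466514316*t^2 in F_{443636727739^3}.
e_{7}(P,Q) = (314063924138 + 212728506215*t + 327466514316*t^2)^{4} = 363605523936 + 161722425547*t + 346529428680*t^2.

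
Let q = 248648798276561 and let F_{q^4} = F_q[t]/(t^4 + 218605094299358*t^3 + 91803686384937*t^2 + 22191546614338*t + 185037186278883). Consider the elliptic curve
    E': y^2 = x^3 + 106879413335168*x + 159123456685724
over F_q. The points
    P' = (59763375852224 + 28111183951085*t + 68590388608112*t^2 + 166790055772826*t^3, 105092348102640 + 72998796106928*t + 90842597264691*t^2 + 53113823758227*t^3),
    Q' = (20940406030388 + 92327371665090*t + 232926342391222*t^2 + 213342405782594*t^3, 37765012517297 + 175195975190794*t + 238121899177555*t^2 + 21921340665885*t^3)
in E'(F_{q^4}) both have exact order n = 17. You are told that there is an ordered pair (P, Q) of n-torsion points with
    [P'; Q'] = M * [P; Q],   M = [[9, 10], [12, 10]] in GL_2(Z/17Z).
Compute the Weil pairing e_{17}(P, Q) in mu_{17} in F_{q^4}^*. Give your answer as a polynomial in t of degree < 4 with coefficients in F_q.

191990220963552 + 34466099942868*t + 133771852340652*t^2 + 210351187467454*t^3

e_{17}(aP+bQ,cP+dQ) = e_{17}(P,Q)^(ad-bc); with (a,b,c,d)=(9,10,12,10) this gives the det-17 law.
Hence e(P,Q) = e(P',Q')^{13} where 13 = 4^{-1} mod 17.
Double-and-add over 10001: 5-1 doublings, 2-1 additions; each step l_{T,T}/v_{2T} or l_{T,P'}/v at Q'+S for random S.
f_P(D_Q)/f_Q(D_P) = 166233586606993 + 46268441425012*t + 122103321283377*t^2 + 43967641363611*t^3.
Finally e_{17}(P,Q) = 191990220963552 + 34466099942868*t + 133771852340652*t^2 + 210351187467454*t^3.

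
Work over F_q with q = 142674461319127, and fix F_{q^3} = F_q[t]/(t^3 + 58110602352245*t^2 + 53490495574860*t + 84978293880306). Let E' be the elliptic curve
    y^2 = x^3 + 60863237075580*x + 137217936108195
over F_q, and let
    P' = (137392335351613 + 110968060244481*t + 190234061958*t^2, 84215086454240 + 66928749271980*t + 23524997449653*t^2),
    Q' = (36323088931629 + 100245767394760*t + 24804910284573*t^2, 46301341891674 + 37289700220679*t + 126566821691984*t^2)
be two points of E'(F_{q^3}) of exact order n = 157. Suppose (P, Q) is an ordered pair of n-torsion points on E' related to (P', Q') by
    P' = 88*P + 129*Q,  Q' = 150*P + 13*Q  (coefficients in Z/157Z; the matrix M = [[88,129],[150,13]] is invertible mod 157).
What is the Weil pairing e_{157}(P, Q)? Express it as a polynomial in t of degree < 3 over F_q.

58285539011953 + 65184350038477*t + 4785933251899*t^2

The 157-Weil pairing on E[157] over F_{142674461319127} is alternating-bilinear: e_{157}(P',Q') = e_{157}(P,Q)^det(M).
So e_{157}(P,Q) = e_{157}(P',Q')^{131}, since 6*131 = 1 mod 157.
Run Miller on y^2=x^3+60863237075580*x+137217936108195 over F_{142674461319127}: ladder 10011101 (8 bits); e = f_P(D_Q)/f_Q(D_P).
f_P(D_Q)/f_Q(D_P) = 3253644395275 + 141579842792003*t + 54154845556084*t^2.
e_{157}(P,Q) = (3253644395275 + 141579842792003*t + 54154845556084*t^2)^{131} = 58285539011953 + 65184350038477*t + 4785933251899*t^2.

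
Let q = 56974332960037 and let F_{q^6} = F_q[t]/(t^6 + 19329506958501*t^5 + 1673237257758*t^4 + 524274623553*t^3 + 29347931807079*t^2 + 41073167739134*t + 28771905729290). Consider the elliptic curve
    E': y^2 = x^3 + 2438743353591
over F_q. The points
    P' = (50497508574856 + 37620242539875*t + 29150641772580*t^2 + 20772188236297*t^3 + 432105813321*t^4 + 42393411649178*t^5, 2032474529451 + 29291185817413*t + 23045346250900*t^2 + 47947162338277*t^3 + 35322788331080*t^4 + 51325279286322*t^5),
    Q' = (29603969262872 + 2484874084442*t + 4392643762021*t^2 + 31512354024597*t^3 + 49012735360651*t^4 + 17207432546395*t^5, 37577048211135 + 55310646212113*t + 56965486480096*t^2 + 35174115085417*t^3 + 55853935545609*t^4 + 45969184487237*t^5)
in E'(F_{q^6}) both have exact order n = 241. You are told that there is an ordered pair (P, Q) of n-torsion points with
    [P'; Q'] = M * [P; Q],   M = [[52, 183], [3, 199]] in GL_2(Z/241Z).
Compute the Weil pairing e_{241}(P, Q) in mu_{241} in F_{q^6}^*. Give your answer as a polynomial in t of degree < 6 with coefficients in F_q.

20521000555945 + 52989378429023*t + 48304700117642*t^2 + 50102325804557*t^3 + 33131378878289*t^4 + 4637591449075*t^5

e_{241} is bilinear + alternating on E[241], so e_{241}(52*P + 183*Q, 3*P + 199*Q) = e_{241}(P,Q)^(52*199-183*3).
So e_{241}(P,Q) = e_{241}(P',Q')^{144}, since 159*144 = 1 mod 241.
Build f_{241,P'} and f_{241,Q'} via the 8-bit ladder of 241=11110001_2; evaluate at shifted divisors; quotient in F_{56974332960037^6}.
f_P(D_Q)/f_Q(D_P) = 44740337734458 + 422764829798*t + 53421648572438*t^2 + 36489061795412*t^3 + 13293383810561*t^4 + 30700518225434*t^5.
Thus e_{241}(P,Q) = 20521000555945 + 52989378429023*t + 48304700117642*t^2 + 50102325804557*t^3 + 33131378878289*t^4 + 4637591449075*t^5.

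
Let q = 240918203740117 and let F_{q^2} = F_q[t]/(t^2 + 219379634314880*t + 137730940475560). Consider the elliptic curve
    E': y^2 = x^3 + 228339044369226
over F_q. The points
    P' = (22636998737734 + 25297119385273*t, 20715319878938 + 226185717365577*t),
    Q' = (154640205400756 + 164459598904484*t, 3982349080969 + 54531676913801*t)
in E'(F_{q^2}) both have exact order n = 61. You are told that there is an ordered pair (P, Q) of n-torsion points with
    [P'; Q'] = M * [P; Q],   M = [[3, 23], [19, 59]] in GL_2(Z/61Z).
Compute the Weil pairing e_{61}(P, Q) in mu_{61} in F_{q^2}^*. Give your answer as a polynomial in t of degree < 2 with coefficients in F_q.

Alternating bilinearity on E[61] (values in mu_{61} in F_{240918203740117^2}) gives e(P',Q') = e(P,Q)^det(M).
So e_{61}(P,Q) = e_{61}(P',Q')^{19}, since 45*19 = 1 mod 61.
Double-and-add over 111101: 6-1 doublings, 5-1 additions; each step l_{T,T}/v_{2T} or l_{T,P'}/v at Q'+S for random S.
e_{61}(P',Q') = 172143208598892 + 168233872618632*t.
Raise to 19: e(P,Q) = 120468282178127 + 97676523528844*t in mu_{61}.

120468282178127 + 97676523528844*t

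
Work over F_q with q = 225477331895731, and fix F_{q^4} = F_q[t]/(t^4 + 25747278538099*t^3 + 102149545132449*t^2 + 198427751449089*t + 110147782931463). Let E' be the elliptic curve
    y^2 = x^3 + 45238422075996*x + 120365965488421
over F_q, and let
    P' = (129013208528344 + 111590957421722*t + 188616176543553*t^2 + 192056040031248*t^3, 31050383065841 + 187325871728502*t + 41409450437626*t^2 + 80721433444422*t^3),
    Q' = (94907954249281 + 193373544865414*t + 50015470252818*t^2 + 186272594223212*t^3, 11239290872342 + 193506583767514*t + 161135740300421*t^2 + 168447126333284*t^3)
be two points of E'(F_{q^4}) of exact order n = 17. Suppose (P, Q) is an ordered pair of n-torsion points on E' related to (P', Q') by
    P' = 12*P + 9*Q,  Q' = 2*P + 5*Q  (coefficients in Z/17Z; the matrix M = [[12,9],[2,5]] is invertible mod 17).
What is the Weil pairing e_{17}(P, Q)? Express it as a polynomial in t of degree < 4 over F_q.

Since e_{17}(P,P)=e_{17}(Q,Q)=1 and e_{17}(Q,P)=e_{17}(P,Q)^{-1}, expanding e_{17}(12*P + 9*Q,2*P + 5*Q) leaves e(P,Q)^det(M).
det(M) mod 17 = 8; its inverse in (Z/17)^* is 15 (check: 8*15 mod 17 = 1).
Build f_{17,P'} and f_{17,Q'} via the 5-bit ladder of 17=10001_2; evaluate at shifted divisors; quotient in F_{225477331895731^4}.
So e_{17}(P',Q') = 164148900179550 + 80051994004303*t + 89679403296320*t^2 + 153444931349847*t^3.
Raise to 15: e(P,Q) = 137081108842012 + 68065545616432*t + 152087797749638*t^2 + 10855303777773*t^3 in mu_{17}.

137081108842012 + 68065545616432*t + 152087797749638*t^2 + 10855303777773*t^3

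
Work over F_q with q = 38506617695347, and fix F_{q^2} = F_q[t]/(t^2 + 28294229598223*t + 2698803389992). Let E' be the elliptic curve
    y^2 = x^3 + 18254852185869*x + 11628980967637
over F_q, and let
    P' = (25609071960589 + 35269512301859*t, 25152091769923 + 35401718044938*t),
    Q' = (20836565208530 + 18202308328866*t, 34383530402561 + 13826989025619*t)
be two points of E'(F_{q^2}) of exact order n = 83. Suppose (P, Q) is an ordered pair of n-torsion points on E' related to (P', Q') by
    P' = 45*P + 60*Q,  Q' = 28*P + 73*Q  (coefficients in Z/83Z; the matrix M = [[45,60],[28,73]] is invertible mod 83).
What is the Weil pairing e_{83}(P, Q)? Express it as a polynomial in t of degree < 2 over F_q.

6757425522816 + 5246778579987*t

Since e_{83}(P,P)=e_{83}(Q,Q)=1 and e_{83}(Q,P)=e_{83}(P,Q)^{-1}, expanding e_{83}(45*P + 60*Q,28*P + 73*Q) leaves e(P,Q)^det(M).
45*73 - 60*28 = 1605; reduced mod 83: det = 28, inverse 3.
7-bit Miller (1010011) on E'/F_{38506617695347} with a'=18254852185869, b'=11628980967637: accumulate tangent/chord ratios at Q'+S and P'+S'.
Result: e(P',Q') = 23860821586120 + 15535562068243*t.
Hence e(P,Q) = 6757425522816 + 5246778579987*t in F_{38506617695347^2}^*.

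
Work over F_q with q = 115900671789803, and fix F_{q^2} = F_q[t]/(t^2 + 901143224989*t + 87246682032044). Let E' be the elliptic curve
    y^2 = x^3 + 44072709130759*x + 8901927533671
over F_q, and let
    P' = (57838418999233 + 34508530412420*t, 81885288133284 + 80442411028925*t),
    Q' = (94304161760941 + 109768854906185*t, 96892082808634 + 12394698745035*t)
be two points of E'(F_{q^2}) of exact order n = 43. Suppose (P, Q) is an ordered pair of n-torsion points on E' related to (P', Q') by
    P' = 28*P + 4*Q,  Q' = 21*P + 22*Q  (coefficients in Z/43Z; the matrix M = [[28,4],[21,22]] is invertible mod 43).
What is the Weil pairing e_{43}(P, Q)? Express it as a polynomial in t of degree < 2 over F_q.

54055007124604 + 100871117787608*t

Since e_{43}(P,P)=e_{43}(Q,Q)=1 and e_{43}(Q,P)=e_{43}(P,Q)^{-1}, expanding e_{43}(28*P + 4*Q,21*P + 22*Q) leaves e(P,Q)^det(M).
det(M) mod 43 = 16; its inverse in (Z/43)^* is 35 (check: 16*35 mod 43 = 1).
6-bit Miller (101011) on E'/F_{115900671789803} with a'=44072709130759, b'=8901927533671: accumulate tangent/chord ratios at Q'+S and P'+S'.
e_{43}(P',Q') = 18067093408125 + 58813735662914*t.
Hence e(P,Q) = 54055007124604 + 100871117787608*t in F_{115900671789803^2}^*.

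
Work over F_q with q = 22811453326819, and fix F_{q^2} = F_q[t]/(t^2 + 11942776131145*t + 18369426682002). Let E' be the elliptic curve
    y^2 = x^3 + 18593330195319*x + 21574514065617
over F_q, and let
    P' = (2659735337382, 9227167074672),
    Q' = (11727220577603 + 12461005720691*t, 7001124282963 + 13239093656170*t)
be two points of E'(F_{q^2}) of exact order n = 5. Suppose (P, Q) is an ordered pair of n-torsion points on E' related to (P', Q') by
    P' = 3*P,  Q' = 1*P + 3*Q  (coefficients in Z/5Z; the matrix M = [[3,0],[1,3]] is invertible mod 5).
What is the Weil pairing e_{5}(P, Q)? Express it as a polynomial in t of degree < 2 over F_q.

Since e_{5}(P,P)=e_{5}(Q,Q)=1 and e_{5}(Q,P)=e_{5}(P,Q)^{-1}, expanding e_{5}(3*P,1*P + 3*Q) leaves e(P,Q)^det(M).
3*3 - 0*1 = 9; reduced mod 5: det = 4, inverse 4.
Run Miller on y^2=x^3+18593330195319*x+21574514065617 over F_{22811453326819}: ladder 101 (3 bits); e = f_P(D_Q)/f_Q(D_P).
So e_{5}(P',Q') = 10719539437876 + 11074497647648*t.
e_{5}(P,Q) = (10719539437876 + 11074497647648*t)^{4} = 22035260435670 + 11736955679171*t.

22035260435670 + 11736955679171*t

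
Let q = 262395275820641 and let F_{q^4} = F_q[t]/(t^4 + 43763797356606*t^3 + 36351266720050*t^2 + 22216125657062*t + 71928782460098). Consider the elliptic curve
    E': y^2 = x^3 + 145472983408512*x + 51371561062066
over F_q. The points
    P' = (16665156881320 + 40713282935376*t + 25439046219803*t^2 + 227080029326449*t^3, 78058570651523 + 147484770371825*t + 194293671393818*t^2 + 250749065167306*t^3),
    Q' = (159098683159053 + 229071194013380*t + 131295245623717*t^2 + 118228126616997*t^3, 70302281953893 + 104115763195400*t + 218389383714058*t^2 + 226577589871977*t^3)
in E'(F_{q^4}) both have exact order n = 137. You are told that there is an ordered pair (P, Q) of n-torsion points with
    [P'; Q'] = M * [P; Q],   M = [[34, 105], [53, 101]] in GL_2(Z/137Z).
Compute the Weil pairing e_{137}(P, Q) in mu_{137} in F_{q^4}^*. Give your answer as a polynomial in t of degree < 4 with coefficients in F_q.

The 137-Weil pairing on E[137] over F_{262395275820641} is alternating-bilinear: e_{137}(P',Q') = e_{137}(P,Q)^det(M).
Inverting 61 mod 137: 9. Thus e_{137}(P,Q) = e(P',Q')^{9}.
Build f_{137,P'} and f_{137,Q'} via the 8-bit ladder of 137=10001001_2; evaluate at shifted divisors; quotient in F_{262395275820641^4}.
The quotient is 172067823296536 + 161854186414893*t + 180499178856064*t^2 + 33540670763561*t^3.
Thus e_{137}(P,Q) = 58641408293167 + 162998100320751*t + 137247132572286*t^2 + 133834165890054*t^3.

58641408293167 + 162998100320751*t + 137247132572286*t^2 + 133834165890054*t^3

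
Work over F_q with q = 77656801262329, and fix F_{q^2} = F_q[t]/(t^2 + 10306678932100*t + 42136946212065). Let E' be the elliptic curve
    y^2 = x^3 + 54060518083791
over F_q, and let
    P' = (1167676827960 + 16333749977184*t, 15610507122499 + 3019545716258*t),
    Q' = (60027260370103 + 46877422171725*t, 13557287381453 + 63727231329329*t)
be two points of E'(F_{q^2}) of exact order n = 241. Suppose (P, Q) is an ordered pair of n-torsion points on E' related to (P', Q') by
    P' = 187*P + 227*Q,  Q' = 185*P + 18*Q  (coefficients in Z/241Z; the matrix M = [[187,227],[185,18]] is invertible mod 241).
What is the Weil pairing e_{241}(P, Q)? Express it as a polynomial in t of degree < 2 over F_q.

24426409202993 + 68075164263887*t

Under M = [[187,227],[185,18]] in GL_2(Z/241), e_{241}(P',Q') = e_{241}(P,Q)^(187*18-227*185 mod 241).
187*18 - 227*185 = -38629; reduced mod 241: det = 172, inverse 234.
Miller loop for e_{241} over F_{77656801262329^2}: bits of 241 = 11110001; 7 double steps + 4 add steps, l/v at each.
Result: e(P',Q') = 33481344431083 + 12979125276528*t.
Raise to 234: e(P,Q) = 24426409202993 + 68075164263887*t in mu_{241}.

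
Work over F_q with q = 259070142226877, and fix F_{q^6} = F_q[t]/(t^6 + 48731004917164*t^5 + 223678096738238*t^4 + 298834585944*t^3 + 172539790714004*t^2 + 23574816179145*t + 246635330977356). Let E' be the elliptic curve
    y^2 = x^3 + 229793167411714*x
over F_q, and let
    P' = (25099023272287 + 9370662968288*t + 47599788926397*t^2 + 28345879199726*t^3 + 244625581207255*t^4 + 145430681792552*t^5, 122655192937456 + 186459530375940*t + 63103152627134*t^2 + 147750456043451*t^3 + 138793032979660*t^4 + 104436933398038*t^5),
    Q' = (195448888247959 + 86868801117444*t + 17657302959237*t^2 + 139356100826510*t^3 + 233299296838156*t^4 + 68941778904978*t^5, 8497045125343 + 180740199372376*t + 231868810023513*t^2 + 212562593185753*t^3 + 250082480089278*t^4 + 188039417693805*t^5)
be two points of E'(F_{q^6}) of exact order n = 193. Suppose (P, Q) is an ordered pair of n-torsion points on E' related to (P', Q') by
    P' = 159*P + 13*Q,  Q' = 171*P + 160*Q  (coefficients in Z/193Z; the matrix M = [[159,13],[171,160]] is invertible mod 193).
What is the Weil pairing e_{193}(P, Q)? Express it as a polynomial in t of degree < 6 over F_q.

80083344212449 + 199353824355691*t + 147407024021386*t^2 + 30782862770615*t^3 + 255003837186690*t^4 + 23988761687019*t^5

Since e_{193}(P,P)=e_{193}(Q,Q)=1 and e_{193}(Q,P)=e_{193}(P,Q)^{-1}, expanding e_{193}(159*P + 13*Q,171*P + 160*Q) leaves e(P,Q)^det(M).
Hence e(P,Q) = e(P',Q')^{149} where 149 = 57^{-1} mod 193.
8-bit Miller (11000001) on E'/F_{259070142226877} with a'=229793167411714, b'=0: accumulate tangent/chord ratios at Q'+S and P'+S'.
So e_{193}(P',Q') = 125719746452733 + 171444656840071*t + 156572961032196*t^2 + 257470299942838*t^3 + 224202243784474*t^4 + 3481311282037*t^5.
Hence e(P,Q) = 80083344212449 + 199353824355691*t + 147407024021386*t^2 + 30782862770615*t^3 + 255003837186690*t^4 + 23988761687019*t^5 in F_{259070142226877^6}^*.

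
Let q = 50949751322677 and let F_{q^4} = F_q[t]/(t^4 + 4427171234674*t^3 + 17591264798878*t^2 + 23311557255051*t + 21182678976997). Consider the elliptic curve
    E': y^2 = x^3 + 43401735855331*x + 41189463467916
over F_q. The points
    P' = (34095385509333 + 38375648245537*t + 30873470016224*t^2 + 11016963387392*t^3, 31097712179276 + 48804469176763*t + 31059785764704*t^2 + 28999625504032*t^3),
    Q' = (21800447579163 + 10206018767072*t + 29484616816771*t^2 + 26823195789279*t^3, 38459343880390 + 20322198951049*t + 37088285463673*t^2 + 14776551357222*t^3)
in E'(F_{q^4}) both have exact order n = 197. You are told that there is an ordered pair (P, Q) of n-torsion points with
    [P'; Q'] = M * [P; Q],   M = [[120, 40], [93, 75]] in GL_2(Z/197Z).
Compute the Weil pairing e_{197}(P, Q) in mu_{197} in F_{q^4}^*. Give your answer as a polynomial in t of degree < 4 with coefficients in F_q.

10792260661636 + 50815820215439*t + 38681256200387*t^2 + 24330391545616*t^3

Under M = [[120,40],[93,75]] in GL_2(Z/197), e_{197}(P',Q') = e_{197}(P,Q)^(120*75-40*93 mod 197).
Hence e(P,Q) = e(P',Q')^{101} where 101 = 158^{-1} mod 197.
Double-and-add over 11000101: 8-1 doublings, 4-1 additions; each step l_{T,T}/v_{2T} or l_{T,P'}/v at Q'+S for random S.
Miller gives e_{197}(P',Q') = 23255075372458 + 38195318913319*t + 15140990657352*t^2 + 42445829168696*t^3 in F_{50949751322677^4}.
e_{197}(P,Q) = (23255075372458 + 38195318913319*t + 15140990657352*t^2 + 42445829168696*t^3)^{101} = 10792260661636 + 50815820215439*t + 38681256200387*t^2 + 24330391545616*t^3.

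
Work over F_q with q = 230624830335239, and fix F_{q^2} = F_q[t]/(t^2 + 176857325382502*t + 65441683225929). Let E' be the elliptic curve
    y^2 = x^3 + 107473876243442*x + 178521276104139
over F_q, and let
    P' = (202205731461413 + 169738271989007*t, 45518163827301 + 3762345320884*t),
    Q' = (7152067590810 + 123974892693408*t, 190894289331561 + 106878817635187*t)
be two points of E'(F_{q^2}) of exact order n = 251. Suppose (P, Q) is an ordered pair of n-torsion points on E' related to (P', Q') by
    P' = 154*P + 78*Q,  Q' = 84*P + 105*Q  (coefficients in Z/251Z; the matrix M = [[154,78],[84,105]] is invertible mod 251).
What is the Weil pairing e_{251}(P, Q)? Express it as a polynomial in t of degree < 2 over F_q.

157023524914777 + 115373492149690*t

e_{251} is bilinear + alternating on E[251], so e_{251}(154*P + 78*Q, 84*P + 105*Q) = e_{251}(P,Q)^(154*105-78*84).
So e_{251}(P,Q) = e_{251}(P',Q')^{91}, since 80*91 = 1 mod 251.
n = 251 = (11111011)_2 (8 bits, wt 7); accumulate f_{251,P'}(Q'+S)/f_{251,P'}(S) along the 7-step ladder.
Miller gives e_{251}(P',Q') = 198209287789745 + 99109142506263*t in F_{230624830335239^2}.
(198209287789745 + 99109142506263*t)^{91} mod (230624830335239,f) = 157023524914777 + 115373492149690*t.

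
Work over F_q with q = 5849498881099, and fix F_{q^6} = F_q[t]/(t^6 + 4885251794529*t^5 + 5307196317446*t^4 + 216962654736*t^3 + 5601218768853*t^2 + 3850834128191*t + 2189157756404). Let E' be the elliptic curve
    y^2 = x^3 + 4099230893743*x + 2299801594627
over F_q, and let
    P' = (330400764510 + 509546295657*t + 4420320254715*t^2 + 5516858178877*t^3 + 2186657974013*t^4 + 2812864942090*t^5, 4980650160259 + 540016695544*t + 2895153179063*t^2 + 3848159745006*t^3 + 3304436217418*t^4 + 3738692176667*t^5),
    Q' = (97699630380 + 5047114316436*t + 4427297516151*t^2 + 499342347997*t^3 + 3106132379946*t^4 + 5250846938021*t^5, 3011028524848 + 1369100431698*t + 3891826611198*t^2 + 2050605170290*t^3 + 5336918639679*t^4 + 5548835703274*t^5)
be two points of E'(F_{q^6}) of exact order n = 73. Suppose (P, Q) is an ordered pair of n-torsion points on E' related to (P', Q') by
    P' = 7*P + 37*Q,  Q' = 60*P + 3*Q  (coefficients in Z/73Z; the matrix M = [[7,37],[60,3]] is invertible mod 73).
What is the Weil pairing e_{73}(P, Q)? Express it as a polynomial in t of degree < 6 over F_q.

e_{73} is bilinear + alternating on E[73], so e_{73}(7*P + 37*Q, 60*P + 3*Q) = e_{73}(P,Q)^(7*3-37*60).
det(M) mod 73 = 64; its inverse in (Z/73)^* is 8 (check: 64*8 mod 73 = 1).
Build f_{73,P'} and f_{73,Q'} via the 7-bit ladder of 73=1001001_2; evaluate at shifted divisors; quotient in F_{5849498881099^6}.
The quotient is 2056020928894 + 5334795931108*t + 4132309196257*t^2 + 2485174171405*t^3 + 4028729007745*t^4 + 5440985960509*t^5.
(2056020928894 + 5334795931108*t + 4132309196257*t^2 + 2485174171405*t^3 + 4028729007745*t^4 + 5440985960509*t^5)^{8} mod (5849498881099,f) = 1948324063218 + 2265242880702*t + 2603270514841*t^2 + 1816571743851*t^3 + 5529778474229*t^4 + 3022504946194*t^5.

1948324063218 + 2265242880702*t + 2603270514841*t^2 + 1816571743851*t^3 + 5529778474229*t^4 + 3022504946194*t^5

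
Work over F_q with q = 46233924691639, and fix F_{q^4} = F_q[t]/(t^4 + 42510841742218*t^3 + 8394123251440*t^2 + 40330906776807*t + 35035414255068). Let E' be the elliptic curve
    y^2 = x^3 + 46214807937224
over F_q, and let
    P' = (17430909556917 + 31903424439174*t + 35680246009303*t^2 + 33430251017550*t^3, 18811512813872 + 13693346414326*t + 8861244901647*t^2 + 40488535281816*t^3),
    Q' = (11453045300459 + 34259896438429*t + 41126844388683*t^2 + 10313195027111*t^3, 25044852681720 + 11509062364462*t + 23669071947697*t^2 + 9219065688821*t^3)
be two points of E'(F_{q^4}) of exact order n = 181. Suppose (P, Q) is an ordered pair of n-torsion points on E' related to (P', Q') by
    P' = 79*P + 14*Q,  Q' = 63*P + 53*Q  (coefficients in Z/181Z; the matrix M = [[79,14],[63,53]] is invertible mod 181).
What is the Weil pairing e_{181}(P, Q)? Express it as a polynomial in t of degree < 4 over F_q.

e_{181} is bilinear + alternating on E[181], so e_{181}(79*P + 14*Q, 63*P + 53*Q) = e_{181}(P,Q)^(79*53-14*63).
79*53 - 14*63 = 3305; reduced mod 181: det = 47, inverse 104.
Run Miller on y^2=x^3+46214807937224 over F_{46233924691639}: ladder 10110101 (8 bits); e = f_P(D_Q)/f_Q(D_P).
Miller gives e_{181}(P',Q') = 6220060474464 + 25389547321313*t + 27349815412845*t^2 + 1064686799461*t^3 in F_{46233924691639^4}.
e_{181}(P,Q) = (6220060474464 + 25389547321313*t + 27349815412845*t^2 + 1064686799461*t^3)^{104} = 27974424534610 + 9855483367188*t + 39345030046757*t^2 + 21927557542029*t^3.

27974424534610 + 9855483367188*t + 39345030046757*t^2 + 21927557542029*t^3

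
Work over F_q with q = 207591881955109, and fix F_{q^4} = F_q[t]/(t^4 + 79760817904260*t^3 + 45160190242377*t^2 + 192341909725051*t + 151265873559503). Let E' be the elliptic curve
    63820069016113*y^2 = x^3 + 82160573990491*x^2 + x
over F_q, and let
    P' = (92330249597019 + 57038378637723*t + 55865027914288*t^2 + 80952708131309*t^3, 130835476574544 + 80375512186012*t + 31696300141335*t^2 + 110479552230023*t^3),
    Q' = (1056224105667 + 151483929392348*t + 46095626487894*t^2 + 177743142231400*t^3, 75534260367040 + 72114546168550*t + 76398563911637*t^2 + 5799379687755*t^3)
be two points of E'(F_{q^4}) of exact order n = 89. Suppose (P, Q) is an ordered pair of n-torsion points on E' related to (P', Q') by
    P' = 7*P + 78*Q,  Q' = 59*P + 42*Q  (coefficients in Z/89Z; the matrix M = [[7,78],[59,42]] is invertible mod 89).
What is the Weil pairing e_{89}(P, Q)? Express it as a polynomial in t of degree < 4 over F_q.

The 89-Weil pairing on E[89] over F_{207591881955109} is alternating-bilinear: e_{89}(P',Q') = e_{89}(P,Q)^det(M).
So e_{89}(P,Q) = e_{89}(P',Q')^{42}, since 53*42 = 1 mod 89.
(x,y)|->(95403610801035x+128812129288577,95403610801035y) sends E' to y^2=x^3+104463287119723*x+97929020587451.
Build f_{89,P'} and f_{89,Q'} via the 7-bit ladder of 89=1011001_2; evaluate at shifted divisors; quotient in F_{207591881955109^4}.
f_P(D_Q)/f_Q(D_P) = 199078125803739 + 6855453624130*t + 25887737935530*t^2 + 23772361840803*t^3.
Hence e(P,Q) = 9504487459440 + 55856664806631*t + 175113195536229*t^2 + 5280051747637*t^3 in F_{207591881955109^4}^*.

9504487459440 + 55856664806631*t + 175113195536229*t^2 + 5280051747637*t^3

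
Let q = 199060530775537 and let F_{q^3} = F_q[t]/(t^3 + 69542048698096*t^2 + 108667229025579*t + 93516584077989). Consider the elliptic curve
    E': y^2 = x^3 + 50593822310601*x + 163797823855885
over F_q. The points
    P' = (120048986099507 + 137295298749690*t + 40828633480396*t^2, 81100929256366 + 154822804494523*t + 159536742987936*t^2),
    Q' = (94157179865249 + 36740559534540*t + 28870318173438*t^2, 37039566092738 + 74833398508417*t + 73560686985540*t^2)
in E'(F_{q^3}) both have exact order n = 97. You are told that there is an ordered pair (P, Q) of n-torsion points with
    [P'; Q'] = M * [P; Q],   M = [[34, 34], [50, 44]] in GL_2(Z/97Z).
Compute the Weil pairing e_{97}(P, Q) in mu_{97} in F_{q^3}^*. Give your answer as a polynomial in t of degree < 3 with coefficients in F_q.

132607772711416 + 192696244380669*t + 139847116082736*t^2

The 97-Weil pairing on E[97] over F_{199060530775537} is alternating-bilinear: e_{97}(P',Q') = e_{97}(P,Q)^det(M).
Hence e(P,Q) = e(P',Q')^{29} where 29 = 87^{-1} mod 97.
Miller loop for e_{97} over F_{199060530775537^3}: bits of 97 = 1100001; 6 double steps + 2 add steps, l/v at each.
e_{97}(P',Q') = 139299230129278 + 109232332142230*t + 183396859896544*t^2.
e_{97}(P,Q) = (139299230129278 + 109232332142230*t + 183396859896544*t^2)^{29} = 132607772711416 + 192696244380669*t + 139847116082736*t^2.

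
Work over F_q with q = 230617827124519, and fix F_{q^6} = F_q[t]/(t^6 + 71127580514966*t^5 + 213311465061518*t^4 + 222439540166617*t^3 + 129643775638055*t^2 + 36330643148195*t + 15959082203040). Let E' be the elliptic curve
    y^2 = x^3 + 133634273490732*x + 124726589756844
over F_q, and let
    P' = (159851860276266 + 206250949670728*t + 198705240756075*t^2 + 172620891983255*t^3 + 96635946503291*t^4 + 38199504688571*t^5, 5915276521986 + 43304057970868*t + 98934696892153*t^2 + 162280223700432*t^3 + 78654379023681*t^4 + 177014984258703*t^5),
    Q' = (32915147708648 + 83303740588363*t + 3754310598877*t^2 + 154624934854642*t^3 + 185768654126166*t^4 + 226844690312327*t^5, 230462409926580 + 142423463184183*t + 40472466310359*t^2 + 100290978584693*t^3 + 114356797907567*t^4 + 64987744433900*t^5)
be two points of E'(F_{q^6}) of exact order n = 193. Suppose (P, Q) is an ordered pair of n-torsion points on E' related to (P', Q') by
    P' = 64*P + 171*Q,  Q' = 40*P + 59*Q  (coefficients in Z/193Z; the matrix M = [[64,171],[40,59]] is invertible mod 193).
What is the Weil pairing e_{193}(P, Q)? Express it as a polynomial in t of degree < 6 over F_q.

e_{193}(aP+bQ,cP+dQ) = e_{193}(P,Q)^(ad-bc); with (a,b,c,d)=(64,171,40,59) this gives the det-193 law.
Inverting 24 mod 193: 185. Thus e_{193}(P,Q) = e(P',Q')^{185}.
8-bit Miller (11000001) on E'/F_{230617827124519} with a'=133634273490732, b'=124726589756844: accumulate tangent/chord ratios at Q'+S and P'+S'.
e_{193}(P',Q') = 64512117336100 + 136044103335714*t + 130870765943429*t^2 + 115746234938317*t^3 + 65342301727490*t^4 + 167852904923933*t^5.
Finally e_{193}(P,Q) = 11901694192361 + 27090537598154*t + 180253231272651*t^2 + 15797348852933*t^3 + 9083573993851*t^4 + 207344484039020*t^5.

11901694192361 + 27090537598154*t + 180253231272651*t^2 + 15797348852933*t^3 + 9083573993851*t^4 + 207344484039020*t^5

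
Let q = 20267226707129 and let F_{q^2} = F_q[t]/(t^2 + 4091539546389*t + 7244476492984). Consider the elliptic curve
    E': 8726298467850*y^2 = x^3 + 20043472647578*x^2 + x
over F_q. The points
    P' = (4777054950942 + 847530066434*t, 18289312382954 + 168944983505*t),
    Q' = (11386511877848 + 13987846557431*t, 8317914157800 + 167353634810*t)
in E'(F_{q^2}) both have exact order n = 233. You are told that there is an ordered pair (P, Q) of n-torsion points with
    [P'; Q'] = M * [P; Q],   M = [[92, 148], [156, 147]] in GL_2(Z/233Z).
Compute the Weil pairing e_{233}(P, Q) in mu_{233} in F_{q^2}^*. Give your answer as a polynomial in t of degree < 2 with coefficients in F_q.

Under M = [[92,148],[156,147]] in GL_2(Z/233), e_{233}(P',Q') = e_{233}(P,Q)^(92*147-148*156 mod 233).
Inverting 222 mod 233: 127. Thus e_{233}(P,Q) = e(P',Q')^{127}.
(x,y)|->(9473921627920x+14160647672823,9473921627920y) sends E' to y^2=x^3+5944736799768*x+12376076582485.
Run Miller on y^2=x^3+5944736799768*x+12376076582485 over F_{20267226707129}: ladder 11101001 (8 bits); e = f_P(D_Q)/f_Q(D_P).
e_{233}(P',Q') = 14484156459529 + 14355868577870*t.
(14484156459529 + 14355868577870*t)^{127} mod (20267226707129,f) = 7451005600107 + 7489845818035*t.

7451005600107 + 7489845818035*t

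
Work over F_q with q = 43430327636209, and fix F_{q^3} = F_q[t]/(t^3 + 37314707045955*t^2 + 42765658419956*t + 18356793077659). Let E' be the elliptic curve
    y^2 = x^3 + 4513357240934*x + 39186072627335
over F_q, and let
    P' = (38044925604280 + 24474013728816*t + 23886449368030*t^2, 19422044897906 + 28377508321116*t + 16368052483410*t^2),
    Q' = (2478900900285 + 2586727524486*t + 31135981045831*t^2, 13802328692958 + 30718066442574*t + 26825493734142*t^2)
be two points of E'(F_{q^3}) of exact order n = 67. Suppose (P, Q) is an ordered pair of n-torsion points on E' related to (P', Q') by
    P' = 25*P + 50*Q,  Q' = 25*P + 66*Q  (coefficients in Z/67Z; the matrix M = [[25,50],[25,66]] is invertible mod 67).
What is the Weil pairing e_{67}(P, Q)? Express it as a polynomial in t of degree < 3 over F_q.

Since e_{67}(P,P)=e_{67}(Q,Q)=1 and e_{67}(Q,P)=e_{67}(P,Q)^{-1}, expanding e_{67}(25*P + 50*Q,25*P + 66*Q) leaves e(P,Q)^det(M).
So e_{67}(P,Q) = e_{67}(P',Q')^{33}, since 65*33 = 1 mod 67.
7-bit Miller (1000011) on E'/F_{43430327636209} with a'=4513357240934, b'=39186072627335: accumulate tangent/chord ratios at Q'+S and P'+S'.
Miller gives e_{67}(P',Q') = 21642658584325 + 25195043917780*t + 41809424637931*t^2 in F_{43430327636209^3}.
Finally e_{67}(P,Q) = 34652127652206 + 3345586266731*t + 40517509688614*t^2.

34652127652206 + 3345586266731*t + 40517509688614*t^2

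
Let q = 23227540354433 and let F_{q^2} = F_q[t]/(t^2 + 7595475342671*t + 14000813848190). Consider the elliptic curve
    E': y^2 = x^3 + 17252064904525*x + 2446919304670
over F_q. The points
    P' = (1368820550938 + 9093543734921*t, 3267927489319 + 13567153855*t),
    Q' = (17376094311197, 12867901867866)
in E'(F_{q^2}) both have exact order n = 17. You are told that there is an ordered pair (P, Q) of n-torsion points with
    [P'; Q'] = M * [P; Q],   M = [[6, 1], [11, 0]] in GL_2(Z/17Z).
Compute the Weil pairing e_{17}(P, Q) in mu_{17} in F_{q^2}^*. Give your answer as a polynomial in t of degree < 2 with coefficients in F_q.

e_{17}(aP+bQ,cP+dQ) = e_{17}(P,Q)^(ad-bc); with (a,b,c,d)=(6,1,11,0) this gives the det-17 law.
6*0 - 1*11 = -11; reduced mod 17: det = 6, inverse 3.
n = 17 = (10001)_2 (5 bits, wt 2); accumulate f_{17,P'}(Q'+S)/f_{17,P'}(S) along the 4-step ladder.
f_P(D_Q)/f_Q(D_P) = 22427504999779 + 894179242891*t.
Thus e_{17}(P,Q) = 9547359199833 + 15710331559157*t.

9547359199833 + 15710331559157*t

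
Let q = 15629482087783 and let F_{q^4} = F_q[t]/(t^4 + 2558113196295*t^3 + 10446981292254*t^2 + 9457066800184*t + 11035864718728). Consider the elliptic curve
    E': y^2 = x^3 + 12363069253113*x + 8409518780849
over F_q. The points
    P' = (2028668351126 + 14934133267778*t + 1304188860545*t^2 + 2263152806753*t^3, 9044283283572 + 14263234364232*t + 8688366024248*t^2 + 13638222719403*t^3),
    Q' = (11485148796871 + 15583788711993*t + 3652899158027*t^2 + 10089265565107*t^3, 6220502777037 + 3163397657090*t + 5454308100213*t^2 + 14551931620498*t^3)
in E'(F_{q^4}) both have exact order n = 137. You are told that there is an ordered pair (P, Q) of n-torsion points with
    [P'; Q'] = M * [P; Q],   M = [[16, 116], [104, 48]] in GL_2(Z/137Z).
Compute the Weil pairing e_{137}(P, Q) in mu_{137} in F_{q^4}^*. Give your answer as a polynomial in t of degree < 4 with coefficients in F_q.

6043959301383 + 3746965452702*t + 10165085567233*t^2 + 12529623785466*t^3

Under M = [[16,116],[104,48]] in GL_2(Z/137), e_{137}(P',Q') = e_{137}(P,Q)^(16*48-116*104 mod 137).
det M = 16*48 - 116*104 = -11296 = 75 (mod 137); 75^{-1} = 95 (mod 137).
Double-and-add over 10001001: 8-1 doublings, 3-1 additions; each step l_{T,T}/v_{2T} or l_{T,P'}/v at Q'+S for random S.
The quotient is 2720621362394 + 14500944790228*t + 13282373457815*t^2 + 3296107303437*t^3.
Raise to 95: e(P,Q) = 6043959301383 + 3746965452702*t + 10165085567233*t^2 + 12529623785466*t^3 in mu_{137}.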